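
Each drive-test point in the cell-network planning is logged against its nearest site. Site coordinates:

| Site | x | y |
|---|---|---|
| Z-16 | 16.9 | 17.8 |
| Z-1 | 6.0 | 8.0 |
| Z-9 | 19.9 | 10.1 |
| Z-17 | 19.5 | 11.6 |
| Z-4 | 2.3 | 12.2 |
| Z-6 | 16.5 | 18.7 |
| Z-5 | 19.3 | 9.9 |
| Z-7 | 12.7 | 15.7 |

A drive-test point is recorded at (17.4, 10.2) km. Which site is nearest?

Z-5

Squared distances to each site:
Z-16: 58.010; Z-1: 134.800; Z-9: 6.260; Z-17: 6.370; Z-4: 232.010; Z-6: 73.060; Z-5: 3.700; Z-7: 52.340.
Minimum at Z-5.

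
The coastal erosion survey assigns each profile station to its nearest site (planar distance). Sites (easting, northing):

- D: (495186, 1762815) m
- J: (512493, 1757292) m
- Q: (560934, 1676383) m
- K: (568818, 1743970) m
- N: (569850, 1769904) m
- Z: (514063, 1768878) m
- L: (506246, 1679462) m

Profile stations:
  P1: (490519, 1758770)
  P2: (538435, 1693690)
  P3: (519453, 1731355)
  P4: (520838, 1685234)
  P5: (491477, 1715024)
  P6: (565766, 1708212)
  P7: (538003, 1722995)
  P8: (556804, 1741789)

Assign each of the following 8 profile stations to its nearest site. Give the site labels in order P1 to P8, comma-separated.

P1 → D (d²=38142914.00)
P2 → Q (d²=805737250.00)
P3 → J (d²=721169569.00)
P4 → L (d²=246242448.00)
P5 → L (d²=1482779205.00)
P6 → Q (d²=1036433465.00)
P7 → K (d²=1389514850.00)
P8 → K (d²=149092957.00)

D, Q, J, L, L, Q, K, K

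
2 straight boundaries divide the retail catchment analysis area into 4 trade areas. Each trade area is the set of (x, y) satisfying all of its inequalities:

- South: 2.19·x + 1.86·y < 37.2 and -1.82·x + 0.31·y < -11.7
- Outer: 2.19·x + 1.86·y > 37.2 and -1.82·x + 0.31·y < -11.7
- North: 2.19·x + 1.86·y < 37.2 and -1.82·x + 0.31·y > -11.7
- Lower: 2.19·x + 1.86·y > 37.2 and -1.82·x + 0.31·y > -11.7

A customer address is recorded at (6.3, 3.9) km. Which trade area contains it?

2.19·6.3 + 1.86·3.9 = 21.051, which is < 37.2
-1.82·6.3 + 0.31·3.9 = -10.257, which is > -11.7
This sign pattern matches North.

North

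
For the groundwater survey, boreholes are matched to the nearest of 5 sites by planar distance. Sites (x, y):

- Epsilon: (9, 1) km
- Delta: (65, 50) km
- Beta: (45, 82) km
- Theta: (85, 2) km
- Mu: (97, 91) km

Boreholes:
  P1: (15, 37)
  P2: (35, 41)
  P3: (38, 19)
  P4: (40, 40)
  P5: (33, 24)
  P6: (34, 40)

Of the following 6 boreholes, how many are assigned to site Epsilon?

3

P1 → Epsilon
P2 → Delta
P3 → Epsilon
P4 → Delta
P5 → Epsilon
P6 → Delta
3 of the 6 go to Epsilon.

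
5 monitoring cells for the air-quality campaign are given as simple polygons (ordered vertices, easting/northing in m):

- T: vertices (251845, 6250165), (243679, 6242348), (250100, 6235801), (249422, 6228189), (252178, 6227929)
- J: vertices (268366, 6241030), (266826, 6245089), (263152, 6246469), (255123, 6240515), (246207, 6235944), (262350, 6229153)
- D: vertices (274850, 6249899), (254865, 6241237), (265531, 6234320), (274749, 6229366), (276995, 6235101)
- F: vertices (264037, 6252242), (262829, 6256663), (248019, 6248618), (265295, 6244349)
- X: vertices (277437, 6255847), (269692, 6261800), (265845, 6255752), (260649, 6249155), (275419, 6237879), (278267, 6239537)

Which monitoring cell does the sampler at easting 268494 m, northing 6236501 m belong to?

Cast a ray rightward from (268494, 6236501). For each polygon, the edges (by vertex number in listed order) whose endpoints lie on opposite sides of northing = 6236501, where each meets that height, and whether that is right or left of the point:
T: 2–3 at easting≈249413.5 (left), 5–1 at easting≈252049.6 (left) → 0 crossings.
J: 4–5 at easting≈247293.5 (left), 6–1 at easting≈266071.9 (left) → 0 crossings.
D: 2–3 at easting≈262167.9 (left), 5–1 at easting≈276792.1 (right) → 1 crossing.
F: no edge straddles that height → 0 crossings.
X: no edge straddles that height → 0 crossings.
Only D has an odd count, so the point is inside D.

D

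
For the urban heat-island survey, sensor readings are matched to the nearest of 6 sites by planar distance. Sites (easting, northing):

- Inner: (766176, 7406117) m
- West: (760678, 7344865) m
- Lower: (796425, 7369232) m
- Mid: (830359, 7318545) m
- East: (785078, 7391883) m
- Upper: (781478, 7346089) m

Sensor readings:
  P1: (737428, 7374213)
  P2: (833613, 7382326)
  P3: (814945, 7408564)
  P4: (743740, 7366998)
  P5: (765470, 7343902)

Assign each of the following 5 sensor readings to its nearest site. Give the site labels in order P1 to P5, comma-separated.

West, Lower, East, West, West

P1 → West (d²=1401867604.00)
P2 → Lower (d²=1554400180.00)
P3 → East (d²=1170293450.00)
P4 → West (d²=776765533.00)
P5 → West (d²=23890633.00)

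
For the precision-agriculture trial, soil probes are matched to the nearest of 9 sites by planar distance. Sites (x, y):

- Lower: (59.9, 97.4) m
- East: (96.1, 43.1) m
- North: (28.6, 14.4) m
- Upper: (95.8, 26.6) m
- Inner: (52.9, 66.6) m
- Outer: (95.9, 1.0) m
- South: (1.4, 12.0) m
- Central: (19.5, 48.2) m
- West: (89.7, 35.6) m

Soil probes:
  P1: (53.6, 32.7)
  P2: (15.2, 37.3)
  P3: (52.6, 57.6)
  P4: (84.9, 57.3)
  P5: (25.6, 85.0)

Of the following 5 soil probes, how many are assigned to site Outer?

0

P1 → North
P2 → Central
P3 → Inner
P4 → East
P5 → Inner
0 of the 5 go to Outer.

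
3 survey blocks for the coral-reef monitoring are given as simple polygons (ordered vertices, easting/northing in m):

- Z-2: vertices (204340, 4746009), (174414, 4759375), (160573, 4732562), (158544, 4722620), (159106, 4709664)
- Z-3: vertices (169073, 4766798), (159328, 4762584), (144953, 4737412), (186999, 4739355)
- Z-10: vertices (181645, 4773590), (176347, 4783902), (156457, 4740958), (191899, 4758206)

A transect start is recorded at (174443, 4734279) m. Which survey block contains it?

Cast a ray rightward from (174443, 4734279). For each polygon, the edges (by vertex number in listed order) whose endpoints lie on opposite sides of northing = 4734279, where each meets that height, and whether that is right or left of the point:
Z-2: 2–3 at easting≈161459.3 (left), 5–1 at easting≈189741.2 (right) → 1 crossing.
Z-3: no edge straddles that height → 0 crossings.
Z-10: no edge straddles that height → 0 crossings.
Only Z-2 has an odd count, so the point is inside Z-2.

Z-2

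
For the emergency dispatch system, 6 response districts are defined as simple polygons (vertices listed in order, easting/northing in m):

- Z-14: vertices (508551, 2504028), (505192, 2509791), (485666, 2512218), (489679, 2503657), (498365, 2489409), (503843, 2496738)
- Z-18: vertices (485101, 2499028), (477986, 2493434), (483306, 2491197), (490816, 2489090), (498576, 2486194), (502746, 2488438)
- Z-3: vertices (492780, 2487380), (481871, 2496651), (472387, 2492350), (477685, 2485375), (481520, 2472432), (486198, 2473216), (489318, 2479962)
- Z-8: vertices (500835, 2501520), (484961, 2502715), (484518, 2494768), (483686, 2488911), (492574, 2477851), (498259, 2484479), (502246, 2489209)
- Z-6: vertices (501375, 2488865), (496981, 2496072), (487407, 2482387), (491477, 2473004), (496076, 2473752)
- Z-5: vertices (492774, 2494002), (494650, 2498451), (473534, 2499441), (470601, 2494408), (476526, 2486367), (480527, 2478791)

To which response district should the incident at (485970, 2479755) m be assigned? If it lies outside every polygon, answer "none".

Z-3

Cast a ray rightward from (485970, 2479755). For each polygon, the edges (by vertex number in listed order) whose endpoints lie on opposite sides of northing = 2479755, where each meets that height, and whether that is right or left of the point:
Z-14: no edge straddles that height → 0 crossings.
Z-18: no edge straddles that height → 0 crossings.
Z-3: 4–5 at easting≈479350.2 (left), 6–7 at easting≈489222.3 (right) → 1 crossing.
Z-8: 4–5 at easting≈491043.9 (right), 5–6 at easting≈494207.1 (right) → 2 crossings.
Z-6: 3–4 at easting≈488548.7 (right), 5–1 at easting≈498180.8 (right) → 2 crossings.
Z-5: 5–6 at easting≈480017.9 (left), 6–1 at easting≈481303.2 (left) → 0 crossings.
Only Z-3 has an odd count, so the point is inside Z-3.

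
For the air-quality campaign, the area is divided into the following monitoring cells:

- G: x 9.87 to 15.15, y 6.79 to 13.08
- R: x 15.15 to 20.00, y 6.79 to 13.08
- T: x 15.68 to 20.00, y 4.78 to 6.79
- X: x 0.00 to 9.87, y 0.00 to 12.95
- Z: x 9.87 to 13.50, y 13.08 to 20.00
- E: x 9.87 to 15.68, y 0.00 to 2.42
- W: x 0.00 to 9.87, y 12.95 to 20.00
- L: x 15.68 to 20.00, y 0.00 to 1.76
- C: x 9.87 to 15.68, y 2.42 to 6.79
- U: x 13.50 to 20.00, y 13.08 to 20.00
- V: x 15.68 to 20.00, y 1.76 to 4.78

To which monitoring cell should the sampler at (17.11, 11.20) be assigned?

R

The point has x = 17.11 and y = 11.20.
Only R satisfies 15.15 ≤ x ≤ 20.00 and 6.79 ≤ y ≤ 13.08.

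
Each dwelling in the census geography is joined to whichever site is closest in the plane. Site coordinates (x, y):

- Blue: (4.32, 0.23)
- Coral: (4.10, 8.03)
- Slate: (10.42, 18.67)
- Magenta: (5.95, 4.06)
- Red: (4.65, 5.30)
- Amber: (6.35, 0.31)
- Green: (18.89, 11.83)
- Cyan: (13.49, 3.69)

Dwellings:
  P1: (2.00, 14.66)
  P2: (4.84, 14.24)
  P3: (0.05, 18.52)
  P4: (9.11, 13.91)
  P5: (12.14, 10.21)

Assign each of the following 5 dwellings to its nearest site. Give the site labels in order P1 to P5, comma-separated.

P1 → Coral (d²=48.37)
P2 → Coral (d²=39.11)
P3 → Slate (d²=107.56)
P4 → Slate (d²=24.37)
P5 → Cyan (d²=44.33)

Coral, Coral, Slate, Slate, Cyan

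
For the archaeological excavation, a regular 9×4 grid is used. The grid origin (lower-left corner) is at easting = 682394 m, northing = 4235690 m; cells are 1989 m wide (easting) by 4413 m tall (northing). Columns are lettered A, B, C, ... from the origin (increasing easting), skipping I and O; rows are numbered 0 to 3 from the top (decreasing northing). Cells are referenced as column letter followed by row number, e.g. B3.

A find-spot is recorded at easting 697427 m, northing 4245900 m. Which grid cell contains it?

H1

Column index: ⌊(697427 − 682394) / 1989⌋ = ⌊7.558⌋ = 7 → column H
Row offset from origin: ⌊(4245900 − 4235690) / 4413⌋ = ⌊2.314⌋ = 2 → row 1 (counted from top)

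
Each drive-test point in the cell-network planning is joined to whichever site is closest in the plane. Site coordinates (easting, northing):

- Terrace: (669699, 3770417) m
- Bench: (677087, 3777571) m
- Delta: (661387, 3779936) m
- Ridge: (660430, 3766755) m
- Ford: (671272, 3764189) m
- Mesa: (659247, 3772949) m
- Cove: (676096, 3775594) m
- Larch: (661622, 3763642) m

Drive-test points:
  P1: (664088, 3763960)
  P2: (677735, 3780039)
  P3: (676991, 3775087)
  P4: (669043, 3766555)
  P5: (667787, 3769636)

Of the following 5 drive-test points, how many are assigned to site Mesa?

P1 → Larch
P2 → Bench
P3 → Cove
P4 → Ford
P5 → Terrace
0 of the 5 go to Mesa.

0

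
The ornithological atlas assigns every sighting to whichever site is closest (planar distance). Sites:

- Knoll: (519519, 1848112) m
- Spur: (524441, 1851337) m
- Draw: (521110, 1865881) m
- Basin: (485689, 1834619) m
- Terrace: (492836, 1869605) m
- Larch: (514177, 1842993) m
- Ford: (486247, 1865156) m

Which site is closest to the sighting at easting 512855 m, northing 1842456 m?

Larch

Squared distances to each site:
Knoll: 76399232.000; Spur: 213107557.000; Draw: 616875650.000; Basin: 799410125.000; Terrace: 1137828562.000; Larch: 2036053.000; Ford: 1223275664.000.
Minimum at Larch.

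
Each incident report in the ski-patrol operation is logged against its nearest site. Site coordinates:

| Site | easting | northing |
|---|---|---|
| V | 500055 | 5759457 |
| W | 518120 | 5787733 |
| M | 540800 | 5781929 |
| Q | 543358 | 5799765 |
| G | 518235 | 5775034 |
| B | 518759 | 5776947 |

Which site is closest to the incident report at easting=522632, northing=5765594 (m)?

Squared distances to each site:
V: 547383698.000; W: 510493465.000; M: 596908449.000; Q: 1597224317.000; G: 108447209.000; B: 143890738.000.
Minimum at G.

G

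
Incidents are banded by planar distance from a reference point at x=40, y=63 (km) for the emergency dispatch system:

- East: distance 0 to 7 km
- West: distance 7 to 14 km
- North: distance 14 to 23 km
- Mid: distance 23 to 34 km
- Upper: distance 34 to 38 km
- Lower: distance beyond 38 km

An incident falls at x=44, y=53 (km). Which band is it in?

Distance = √((44−40)² + (53−63)²) = √(16.000 + 100.000) = 10.770 km.
7 ≤ 10.770 < 14 → West.

West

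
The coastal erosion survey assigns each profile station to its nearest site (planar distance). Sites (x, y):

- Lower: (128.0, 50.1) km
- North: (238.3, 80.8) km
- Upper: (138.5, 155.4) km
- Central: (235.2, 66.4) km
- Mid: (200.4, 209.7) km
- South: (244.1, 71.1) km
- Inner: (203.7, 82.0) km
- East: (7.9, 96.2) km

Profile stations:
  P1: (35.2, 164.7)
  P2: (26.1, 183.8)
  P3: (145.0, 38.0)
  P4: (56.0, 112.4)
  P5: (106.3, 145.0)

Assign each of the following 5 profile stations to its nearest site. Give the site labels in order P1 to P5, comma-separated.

P1 → East (d²=5437.54)
P2 → East (d²=8005.00)
P3 → Lower (d²=435.41)
P4 → East (d²=2576.05)
P5 → Upper (d²=1145.00)

East, East, Lower, East, Upper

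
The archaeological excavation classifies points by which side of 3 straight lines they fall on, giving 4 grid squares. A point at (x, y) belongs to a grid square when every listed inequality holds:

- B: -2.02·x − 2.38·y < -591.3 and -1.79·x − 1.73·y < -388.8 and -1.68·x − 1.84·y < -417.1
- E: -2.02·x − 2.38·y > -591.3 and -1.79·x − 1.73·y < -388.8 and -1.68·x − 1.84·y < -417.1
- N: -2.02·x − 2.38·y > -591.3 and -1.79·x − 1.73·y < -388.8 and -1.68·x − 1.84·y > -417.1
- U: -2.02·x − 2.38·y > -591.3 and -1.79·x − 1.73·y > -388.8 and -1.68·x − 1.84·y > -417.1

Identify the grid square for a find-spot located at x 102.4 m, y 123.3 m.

N

-2.02·102.4 − 2.38·123.3 = -500.302, which is > -591.3
-1.79·102.4 − 1.73·123.3 = -396.605, which is < -388.8
-1.68·102.4 − 1.84·123.3 = -398.904, which is > -417.1
This sign pattern matches N.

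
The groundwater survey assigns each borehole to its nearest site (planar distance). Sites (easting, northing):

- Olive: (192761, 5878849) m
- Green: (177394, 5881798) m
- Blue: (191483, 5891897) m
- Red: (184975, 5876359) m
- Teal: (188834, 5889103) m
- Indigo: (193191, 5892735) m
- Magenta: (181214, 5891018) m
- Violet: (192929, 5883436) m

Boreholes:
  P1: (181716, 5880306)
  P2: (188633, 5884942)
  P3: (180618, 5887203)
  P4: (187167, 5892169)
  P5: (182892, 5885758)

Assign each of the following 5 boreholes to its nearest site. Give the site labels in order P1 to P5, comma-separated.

P1 → Green (d²=20905748.00)
P2 → Teal (d²=17354322.00)
P3 → Magenta (d²=14909441.00)
P4 → Teal (d²=12179245.00)
P5 → Magenta (d²=30483284.00)

Green, Teal, Magenta, Teal, Magenta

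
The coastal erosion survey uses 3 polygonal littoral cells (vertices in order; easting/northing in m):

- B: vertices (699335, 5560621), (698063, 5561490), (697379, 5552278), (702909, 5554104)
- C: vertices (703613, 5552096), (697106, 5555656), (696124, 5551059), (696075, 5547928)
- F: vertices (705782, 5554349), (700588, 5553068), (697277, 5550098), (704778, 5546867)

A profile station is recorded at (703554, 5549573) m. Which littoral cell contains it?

Cast a ray rightward from (703554, 5549573). For each polygon, the edges (by vertex number in listed order) whose endpoints lie on opposite sides of northing = 5549573, where each meets that height, and whether that is right or left of the point:
B: no edge straddles that height → 0 crossings.
C: 3–4 at easting≈696100.7 (left), 4–1 at easting≈699050.1 (left) → 0 crossings.
F: 3–4 at easting≈698495.8 (left), 4–1 at easting≈705141.1 (right) → 1 crossing.
Only F has an odd count, so the point is inside F.

F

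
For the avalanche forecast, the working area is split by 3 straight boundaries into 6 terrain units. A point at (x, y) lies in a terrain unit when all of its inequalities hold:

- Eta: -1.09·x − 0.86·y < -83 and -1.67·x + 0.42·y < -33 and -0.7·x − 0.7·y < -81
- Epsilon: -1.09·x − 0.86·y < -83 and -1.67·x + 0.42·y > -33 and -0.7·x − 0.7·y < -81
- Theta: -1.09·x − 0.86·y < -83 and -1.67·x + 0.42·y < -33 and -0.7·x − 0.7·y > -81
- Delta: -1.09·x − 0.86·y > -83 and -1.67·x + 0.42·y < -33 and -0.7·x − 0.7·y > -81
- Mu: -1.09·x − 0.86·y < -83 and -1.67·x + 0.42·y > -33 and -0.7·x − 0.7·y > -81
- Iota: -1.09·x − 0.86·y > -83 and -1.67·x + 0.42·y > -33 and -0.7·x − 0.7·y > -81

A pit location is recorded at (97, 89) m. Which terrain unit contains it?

-1.09·97 − 0.86·89 = -182.270, which is < -83
-1.67·97 + 0.42·89 = -124.610, which is < -33
-0.7·97 − 0.7·89 = -130.200, which is < -81
This sign pattern matches Eta.

Eta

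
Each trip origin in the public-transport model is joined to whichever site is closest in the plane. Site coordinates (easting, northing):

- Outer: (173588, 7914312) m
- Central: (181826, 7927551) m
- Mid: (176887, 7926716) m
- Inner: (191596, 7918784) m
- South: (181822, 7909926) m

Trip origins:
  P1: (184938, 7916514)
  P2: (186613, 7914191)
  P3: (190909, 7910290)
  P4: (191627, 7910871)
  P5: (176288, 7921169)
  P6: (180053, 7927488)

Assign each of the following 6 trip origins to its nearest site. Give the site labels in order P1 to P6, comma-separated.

P1 → Inner (d²=49481864.00)
P2 → South (d²=41143906.00)
P3 → Inner (d²=72620005.00)
P4 → Inner (d²=62616530.00)
P5 → Mid (d²=31128010.00)
P6 → Central (d²=3147498.00)

Inner, South, Inner, Inner, Mid, Central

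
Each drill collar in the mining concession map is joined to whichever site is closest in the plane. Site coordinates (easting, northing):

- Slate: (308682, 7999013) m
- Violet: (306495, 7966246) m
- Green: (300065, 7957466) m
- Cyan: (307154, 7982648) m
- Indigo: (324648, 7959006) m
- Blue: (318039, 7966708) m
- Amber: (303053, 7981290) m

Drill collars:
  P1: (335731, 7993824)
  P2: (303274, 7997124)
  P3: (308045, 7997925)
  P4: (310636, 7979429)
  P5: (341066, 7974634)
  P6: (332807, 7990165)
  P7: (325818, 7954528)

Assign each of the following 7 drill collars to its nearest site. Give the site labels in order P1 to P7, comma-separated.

Slate, Slate, Slate, Cyan, Indigo, Slate, Indigo

P1 → Slate (d²=758574122.00)
P2 → Slate (d²=32814785.00)
P3 → Slate (d²=1589513.00)
P4 → Cyan (d²=22486285.00)
P5 → Indigo (d²=513785108.00)
P6 → Slate (d²=660302729.00)
P7 → Indigo (d²=21421384.00)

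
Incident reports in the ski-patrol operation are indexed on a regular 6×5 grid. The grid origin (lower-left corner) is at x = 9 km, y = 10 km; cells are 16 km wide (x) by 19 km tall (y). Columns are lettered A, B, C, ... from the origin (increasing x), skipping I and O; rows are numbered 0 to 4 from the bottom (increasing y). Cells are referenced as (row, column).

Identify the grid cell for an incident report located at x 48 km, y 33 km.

Column index: ⌊(48 − 9) / 16⌋ = ⌊2.438⌋ = 2 → column C
Row offset from origin: ⌊(33 − 10) / 19⌋ = ⌊1.211⌋ = 1 → row 1

(1, C)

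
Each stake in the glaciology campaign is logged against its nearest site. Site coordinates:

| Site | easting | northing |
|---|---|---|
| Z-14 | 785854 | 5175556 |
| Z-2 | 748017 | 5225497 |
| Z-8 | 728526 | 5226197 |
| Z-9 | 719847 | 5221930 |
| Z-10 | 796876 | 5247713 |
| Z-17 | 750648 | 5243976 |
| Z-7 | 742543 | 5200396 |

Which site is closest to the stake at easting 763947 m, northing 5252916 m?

Z-17

Squared distances to each site:
Z-14: 6464486249.000; Z-2: 1005566461.000; Z-8: 1968552202.000; Z-9: 2904942196.000; Z-10: 1111390250.000; Z-17: 256787001.000; Z-7: 3216481616.000.
Minimum at Z-17.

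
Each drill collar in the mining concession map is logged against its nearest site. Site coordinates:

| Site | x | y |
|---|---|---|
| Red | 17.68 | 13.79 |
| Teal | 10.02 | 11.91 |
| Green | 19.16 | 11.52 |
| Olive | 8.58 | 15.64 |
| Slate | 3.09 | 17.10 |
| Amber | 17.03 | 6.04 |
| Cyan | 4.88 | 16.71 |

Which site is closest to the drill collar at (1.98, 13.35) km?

Squared distances to each site:
Red: 246.684; Teal: 66.715; Green: 298.501; Olive: 48.804; Slate: 15.295; Amber: 279.939; Cyan: 19.700.
Minimum at Slate.

Slate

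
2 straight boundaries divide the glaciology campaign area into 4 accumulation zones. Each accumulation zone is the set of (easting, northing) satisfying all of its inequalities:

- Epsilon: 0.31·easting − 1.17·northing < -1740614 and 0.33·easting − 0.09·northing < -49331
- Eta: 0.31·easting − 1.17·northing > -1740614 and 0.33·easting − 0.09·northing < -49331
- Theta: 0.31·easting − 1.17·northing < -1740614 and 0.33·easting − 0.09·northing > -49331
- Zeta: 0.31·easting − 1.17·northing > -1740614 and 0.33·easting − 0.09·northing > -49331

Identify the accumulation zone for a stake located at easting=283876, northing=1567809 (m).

0.31·283876 − 1.17·1567809 = -1746334.970, which is < -1740614
0.33·283876 − 0.09·1567809 = -47423.730, which is > -49331
This sign pattern matches Theta.

Theta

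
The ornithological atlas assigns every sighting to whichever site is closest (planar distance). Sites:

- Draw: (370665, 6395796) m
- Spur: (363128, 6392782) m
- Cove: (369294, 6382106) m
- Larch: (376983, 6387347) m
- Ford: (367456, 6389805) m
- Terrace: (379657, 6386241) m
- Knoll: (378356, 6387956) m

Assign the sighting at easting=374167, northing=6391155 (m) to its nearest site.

Larch

Squared distances to each site:
Draw: 33802885.000; Spur: 124506650.000; Cove: 105630530.000; Larch: 22430720.000; Ford: 46860021.000; Terrace: 54287496.000; Knoll: 27781322.000.
Minimum at Larch.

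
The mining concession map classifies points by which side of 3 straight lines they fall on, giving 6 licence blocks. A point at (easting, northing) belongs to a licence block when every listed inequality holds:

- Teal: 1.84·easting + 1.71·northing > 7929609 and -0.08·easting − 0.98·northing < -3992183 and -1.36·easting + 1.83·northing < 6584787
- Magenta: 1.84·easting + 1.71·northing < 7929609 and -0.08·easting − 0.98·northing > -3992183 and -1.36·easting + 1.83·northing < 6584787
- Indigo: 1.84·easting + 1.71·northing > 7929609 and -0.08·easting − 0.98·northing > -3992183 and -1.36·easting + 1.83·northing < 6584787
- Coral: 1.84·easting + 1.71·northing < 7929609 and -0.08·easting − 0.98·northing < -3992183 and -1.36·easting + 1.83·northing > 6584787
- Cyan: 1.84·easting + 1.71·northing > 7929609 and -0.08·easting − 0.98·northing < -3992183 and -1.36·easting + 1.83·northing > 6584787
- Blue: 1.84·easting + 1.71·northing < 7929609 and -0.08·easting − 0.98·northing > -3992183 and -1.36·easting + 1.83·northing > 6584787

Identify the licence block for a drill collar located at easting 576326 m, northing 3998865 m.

1.84·576326 + 1.71·3998865 = 7898498.990, which is < 7929609
-0.08·576326 − 0.98·3998865 = -3964993.780, which is > -3992183
-1.36·576326 + 1.83·3998865 = 6534119.590, which is < 6584787
This sign pattern matches Magenta.

Magenta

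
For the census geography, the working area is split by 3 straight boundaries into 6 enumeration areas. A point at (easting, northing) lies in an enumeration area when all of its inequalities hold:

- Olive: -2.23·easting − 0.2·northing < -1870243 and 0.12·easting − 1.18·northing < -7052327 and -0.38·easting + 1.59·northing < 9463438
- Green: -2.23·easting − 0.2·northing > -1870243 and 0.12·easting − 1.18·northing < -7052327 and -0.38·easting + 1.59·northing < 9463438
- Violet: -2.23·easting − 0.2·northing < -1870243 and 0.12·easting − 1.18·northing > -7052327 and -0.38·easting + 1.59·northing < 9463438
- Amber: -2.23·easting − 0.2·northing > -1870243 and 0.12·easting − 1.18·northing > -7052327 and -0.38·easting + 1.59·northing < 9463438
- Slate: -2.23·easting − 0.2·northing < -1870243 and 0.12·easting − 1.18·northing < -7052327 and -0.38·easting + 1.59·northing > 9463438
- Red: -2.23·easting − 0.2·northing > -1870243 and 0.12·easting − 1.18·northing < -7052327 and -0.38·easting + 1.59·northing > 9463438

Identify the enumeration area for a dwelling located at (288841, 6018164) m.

Green

-2.23·288841 − 0.2·6018164 = -1847748.230, which is > -1870243
0.12·288841 − 1.18·6018164 = -7066772.600, which is < -7052327
-0.38·288841 + 1.59·6018164 = 9459121.180, which is < 9463438
This sign pattern matches Green.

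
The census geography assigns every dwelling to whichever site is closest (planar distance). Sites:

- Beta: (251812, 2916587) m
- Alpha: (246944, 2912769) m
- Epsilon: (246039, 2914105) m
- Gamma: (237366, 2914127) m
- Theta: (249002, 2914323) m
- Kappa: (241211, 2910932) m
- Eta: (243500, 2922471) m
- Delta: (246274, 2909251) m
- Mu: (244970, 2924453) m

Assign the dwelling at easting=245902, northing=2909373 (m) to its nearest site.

Delta

Squared distances to each site:
Beta: 86969896.000; Alpha: 12618580.000; Epsilon: 22410593.000; Gamma: 95463812.000; Theta: 34112500.000; Kappa: 24435962.000; Eta: 177327208.000; Delta: 153268.000; Mu: 228275024.000.
Minimum at Delta.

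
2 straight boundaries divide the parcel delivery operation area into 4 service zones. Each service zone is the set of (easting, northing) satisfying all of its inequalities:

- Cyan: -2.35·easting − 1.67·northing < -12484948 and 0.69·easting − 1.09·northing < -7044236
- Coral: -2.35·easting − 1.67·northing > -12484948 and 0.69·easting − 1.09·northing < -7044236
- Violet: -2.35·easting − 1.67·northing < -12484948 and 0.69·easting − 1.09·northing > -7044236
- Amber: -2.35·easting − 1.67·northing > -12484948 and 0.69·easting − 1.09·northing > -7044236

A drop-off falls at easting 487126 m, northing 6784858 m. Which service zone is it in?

-2.35·487126 − 1.67·6784858 = -12475458.960, which is > -12484948
0.69·487126 − 1.09·6784858 = -7059378.280, which is < -7044236
This sign pattern matches Coral.

Coral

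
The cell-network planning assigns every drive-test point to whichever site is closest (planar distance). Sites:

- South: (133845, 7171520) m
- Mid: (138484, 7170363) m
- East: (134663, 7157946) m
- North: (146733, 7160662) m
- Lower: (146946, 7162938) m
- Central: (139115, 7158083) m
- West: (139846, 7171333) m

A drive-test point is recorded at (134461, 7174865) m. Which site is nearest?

South

Squared distances to each site:
South: 11568481.000; Mid: 36452533.000; East: 286293365.000; North: 352327193.000; Lower: 298128554.000; Central: 303295240.000; West: 41473249.000.
Minimum at South.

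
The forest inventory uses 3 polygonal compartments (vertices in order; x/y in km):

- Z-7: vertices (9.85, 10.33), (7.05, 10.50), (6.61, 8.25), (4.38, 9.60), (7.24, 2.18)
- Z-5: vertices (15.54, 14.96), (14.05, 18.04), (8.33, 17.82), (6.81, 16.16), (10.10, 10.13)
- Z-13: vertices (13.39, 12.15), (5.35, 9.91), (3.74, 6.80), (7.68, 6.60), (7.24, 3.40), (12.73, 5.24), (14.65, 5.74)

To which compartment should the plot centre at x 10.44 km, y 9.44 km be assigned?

Cast a ray rightward from (10.44, 9.44). For each polygon, the edges (by vertex number in listed order) whose endpoints lie on opposite sides of y = 9.44, where each meets that height, and whether that is right or left of the point:
Z-7: 2–3 at x≈6.843 (left), 3–4 at x≈4.644 (left), 4–5 at x≈4.442 (left), 5–1 at x≈9.565 (left) → 0 crossings.
Z-5: no edge straddles that height → 0 crossings.
Z-13: 2–3 at x≈5.107 (left), 7–1 at x≈13.923 (right) → 1 crossing.
Only Z-13 has an odd count, so the point is inside Z-13.

Z-13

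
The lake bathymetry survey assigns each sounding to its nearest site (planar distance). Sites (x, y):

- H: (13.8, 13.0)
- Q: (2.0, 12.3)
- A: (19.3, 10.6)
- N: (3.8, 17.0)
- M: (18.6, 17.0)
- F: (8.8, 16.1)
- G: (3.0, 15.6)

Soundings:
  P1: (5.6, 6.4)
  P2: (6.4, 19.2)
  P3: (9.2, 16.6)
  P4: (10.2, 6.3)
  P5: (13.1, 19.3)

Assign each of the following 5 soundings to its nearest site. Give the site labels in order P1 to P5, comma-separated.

P1 → Q (d²=47.77)
P2 → N (d²=11.60)
P3 → F (d²=0.41)
P4 → H (d²=57.85)
P5 → F (d²=28.73)

Q, N, F, H, F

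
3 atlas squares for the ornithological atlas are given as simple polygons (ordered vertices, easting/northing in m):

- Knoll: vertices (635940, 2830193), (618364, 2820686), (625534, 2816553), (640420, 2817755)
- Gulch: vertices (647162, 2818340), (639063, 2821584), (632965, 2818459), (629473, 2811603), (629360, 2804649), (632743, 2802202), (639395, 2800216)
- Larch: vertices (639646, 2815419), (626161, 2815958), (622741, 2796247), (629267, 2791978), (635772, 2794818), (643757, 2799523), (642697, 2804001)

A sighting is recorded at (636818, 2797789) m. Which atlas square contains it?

Larch

Cast a ray rightward from (636818, 2797789). For each polygon, the edges (by vertex number in listed order) whose endpoints lie on opposite sides of northing = 2797789, where each meets that height, and whether that is right or left of the point:
Knoll: no edge straddles that height → 0 crossings.
Gulch: no edge straddles that height → 0 crossings.
Larch: 2–3 at easting≈623008.5 (left), 5–6 at easting≈640814.2 (right) → 1 crossing.
Only Larch has an odd count, so the point is inside Larch.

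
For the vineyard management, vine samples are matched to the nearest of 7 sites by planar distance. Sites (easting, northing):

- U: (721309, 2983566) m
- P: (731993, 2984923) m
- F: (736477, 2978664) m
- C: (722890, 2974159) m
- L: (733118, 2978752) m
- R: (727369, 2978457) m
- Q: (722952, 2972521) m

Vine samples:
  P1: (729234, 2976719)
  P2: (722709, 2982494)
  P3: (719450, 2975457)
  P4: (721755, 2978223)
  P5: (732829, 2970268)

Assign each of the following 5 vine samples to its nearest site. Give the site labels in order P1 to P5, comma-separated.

P1 → R (d²=6498869.00)
P2 → U (d²=3109184.00)
P3 → C (d²=13518404.00)
P4 → C (d²=17804321.00)
P5 → L (d²=72061777.00)

R, U, C, C, L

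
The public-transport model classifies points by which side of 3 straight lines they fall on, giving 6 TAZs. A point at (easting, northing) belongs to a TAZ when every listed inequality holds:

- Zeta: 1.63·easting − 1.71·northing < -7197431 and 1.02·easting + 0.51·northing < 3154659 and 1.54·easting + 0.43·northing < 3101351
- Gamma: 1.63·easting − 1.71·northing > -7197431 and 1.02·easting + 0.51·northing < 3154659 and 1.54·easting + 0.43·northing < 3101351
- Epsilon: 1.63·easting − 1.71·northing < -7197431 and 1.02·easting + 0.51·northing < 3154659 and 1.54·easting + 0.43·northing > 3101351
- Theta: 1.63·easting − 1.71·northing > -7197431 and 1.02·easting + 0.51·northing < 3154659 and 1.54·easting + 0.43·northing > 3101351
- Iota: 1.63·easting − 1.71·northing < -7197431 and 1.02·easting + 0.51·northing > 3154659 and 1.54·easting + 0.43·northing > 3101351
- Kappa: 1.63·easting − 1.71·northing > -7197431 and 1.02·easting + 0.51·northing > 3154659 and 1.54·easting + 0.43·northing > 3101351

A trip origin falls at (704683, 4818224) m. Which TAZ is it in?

Kappa

1.63·704683 − 1.71·4818224 = -7090529.750, which is > -7197431
1.02·704683 + 0.51·4818224 = 3176070.900, which is > 3154659
1.54·704683 + 0.43·4818224 = 3157048.140, which is > 3101351
This sign pattern matches Kappa.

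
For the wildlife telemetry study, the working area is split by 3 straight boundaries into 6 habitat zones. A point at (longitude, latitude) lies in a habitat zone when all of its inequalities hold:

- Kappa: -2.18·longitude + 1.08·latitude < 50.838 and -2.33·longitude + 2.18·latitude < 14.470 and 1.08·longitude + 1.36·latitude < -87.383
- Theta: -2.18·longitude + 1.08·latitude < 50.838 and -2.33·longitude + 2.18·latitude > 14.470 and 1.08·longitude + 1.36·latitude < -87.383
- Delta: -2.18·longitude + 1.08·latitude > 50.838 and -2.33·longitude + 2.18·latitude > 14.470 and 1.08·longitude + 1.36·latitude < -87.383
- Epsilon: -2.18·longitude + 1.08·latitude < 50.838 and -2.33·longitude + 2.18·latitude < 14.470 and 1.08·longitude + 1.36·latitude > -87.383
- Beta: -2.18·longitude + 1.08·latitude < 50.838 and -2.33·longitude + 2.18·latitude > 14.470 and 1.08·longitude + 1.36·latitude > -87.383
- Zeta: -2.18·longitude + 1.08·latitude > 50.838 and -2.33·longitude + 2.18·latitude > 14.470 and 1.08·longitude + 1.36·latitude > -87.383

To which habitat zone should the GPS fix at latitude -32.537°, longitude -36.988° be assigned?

Beta

-2.18·-36.988 + 1.08·-32.537 = 45.494, which is < 50.838
-2.33·-36.988 + 2.18·-32.537 = 15.251, which is > 14.470
1.08·-36.988 + 1.36·-32.537 = -84.197, which is > -87.383
This sign pattern matches Beta.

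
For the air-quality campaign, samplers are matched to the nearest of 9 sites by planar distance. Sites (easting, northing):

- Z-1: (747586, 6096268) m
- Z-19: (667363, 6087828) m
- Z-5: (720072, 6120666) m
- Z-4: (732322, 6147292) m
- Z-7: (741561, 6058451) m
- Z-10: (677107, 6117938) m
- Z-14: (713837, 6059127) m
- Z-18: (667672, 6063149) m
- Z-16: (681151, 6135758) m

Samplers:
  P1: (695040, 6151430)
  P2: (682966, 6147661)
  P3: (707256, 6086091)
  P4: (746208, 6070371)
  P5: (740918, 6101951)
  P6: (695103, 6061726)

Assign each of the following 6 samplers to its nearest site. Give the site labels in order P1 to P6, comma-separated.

Z-16, Z-16, Z-14, Z-7, Z-1, Z-14

P1 → Z-16 (d²=438515905.00)
P2 → Z-16 (d²=144975634.00)
P3 → Z-14 (d²=770366857.00)
P4 → Z-7 (d²=163681009.00)
P5 → Z-1 (d²=76758713.00)
P6 → Z-14 (d²=357717557.00)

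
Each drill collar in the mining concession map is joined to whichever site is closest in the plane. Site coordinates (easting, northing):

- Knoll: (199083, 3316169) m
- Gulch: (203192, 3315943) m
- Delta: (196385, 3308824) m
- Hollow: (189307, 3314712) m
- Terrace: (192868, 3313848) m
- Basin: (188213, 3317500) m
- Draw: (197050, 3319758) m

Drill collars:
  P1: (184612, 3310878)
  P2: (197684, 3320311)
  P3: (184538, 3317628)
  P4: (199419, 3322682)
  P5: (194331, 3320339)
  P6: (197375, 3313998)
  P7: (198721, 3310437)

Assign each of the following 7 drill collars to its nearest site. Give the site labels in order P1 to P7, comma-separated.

Hollow, Draw, Basin, Draw, Draw, Knoll, Delta

P1 → Hollow (d²=36742581.00)
P2 → Draw (d²=707765.00)
P3 → Basin (d²=13522009.00)
P4 → Draw (d²=14161937.00)
P5 → Draw (d²=7730522.00)
P6 → Knoll (d²=7630505.00)
P7 → Delta (d²=8058665.00)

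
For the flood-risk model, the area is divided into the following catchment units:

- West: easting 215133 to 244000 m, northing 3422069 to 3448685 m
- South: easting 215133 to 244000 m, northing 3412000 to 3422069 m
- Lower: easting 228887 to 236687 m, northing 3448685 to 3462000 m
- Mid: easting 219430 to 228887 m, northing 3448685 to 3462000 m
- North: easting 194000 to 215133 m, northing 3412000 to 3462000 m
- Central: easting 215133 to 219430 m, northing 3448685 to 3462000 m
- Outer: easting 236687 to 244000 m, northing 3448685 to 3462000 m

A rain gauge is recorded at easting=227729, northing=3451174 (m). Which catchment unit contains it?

The point has easting = 227729 and northing = 3451174.
Only Mid satisfies 219430 ≤ easting ≤ 228887 and 3448685 ≤ northing ≤ 3462000.

Mid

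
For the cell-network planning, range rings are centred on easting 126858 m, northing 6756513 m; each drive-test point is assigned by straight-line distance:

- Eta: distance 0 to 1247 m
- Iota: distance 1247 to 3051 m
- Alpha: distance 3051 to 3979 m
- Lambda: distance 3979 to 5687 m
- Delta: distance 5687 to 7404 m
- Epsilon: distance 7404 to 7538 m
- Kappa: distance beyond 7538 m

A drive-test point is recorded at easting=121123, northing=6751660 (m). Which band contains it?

Epsilon

Distance = √((121123−126858)² + (6751660−6756513)²) = √(32890225.000 + 23551609.000) = 7512.778 m.
7404 ≤ 7512.778 < 7538 → Epsilon.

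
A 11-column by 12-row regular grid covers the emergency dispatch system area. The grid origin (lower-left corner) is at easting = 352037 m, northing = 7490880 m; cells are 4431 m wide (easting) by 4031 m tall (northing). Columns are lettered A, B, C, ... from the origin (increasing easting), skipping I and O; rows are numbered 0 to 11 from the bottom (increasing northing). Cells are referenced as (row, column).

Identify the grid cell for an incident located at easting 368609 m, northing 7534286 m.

(10, D)

Column index: ⌊(368609 − 352037) / 4431⌋ = ⌊3.740⌋ = 3 → column D
Row offset from origin: ⌊(7534286 − 7490880) / 4031⌋ = ⌊10.768⌋ = 10 → row 10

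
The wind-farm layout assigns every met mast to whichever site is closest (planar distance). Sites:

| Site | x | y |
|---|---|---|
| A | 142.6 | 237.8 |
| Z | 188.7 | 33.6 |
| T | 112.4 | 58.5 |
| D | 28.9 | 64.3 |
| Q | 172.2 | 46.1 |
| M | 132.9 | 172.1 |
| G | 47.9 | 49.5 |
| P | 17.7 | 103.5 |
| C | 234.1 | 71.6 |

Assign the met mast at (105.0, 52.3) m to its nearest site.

T

Squared distances to each site:
A: 35824.010; Z: 7355.380; T: 93.200; D: 5935.210; Q: 4554.280; M: 15130.450; G: 3268.250; P: 10242.730; C: 17039.300.
Minimum at T.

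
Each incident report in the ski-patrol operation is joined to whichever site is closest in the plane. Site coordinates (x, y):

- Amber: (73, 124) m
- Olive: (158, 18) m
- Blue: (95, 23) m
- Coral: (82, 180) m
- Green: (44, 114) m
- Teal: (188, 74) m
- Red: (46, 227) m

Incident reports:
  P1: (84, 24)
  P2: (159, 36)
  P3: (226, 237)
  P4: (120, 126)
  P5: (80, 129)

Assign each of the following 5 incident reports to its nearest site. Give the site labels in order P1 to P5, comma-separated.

P1 → Blue (d²=122.00)
P2 → Olive (d²=325.00)
P3 → Coral (d²=23985.00)
P4 → Amber (d²=2213.00)
P5 → Amber (d²=74.00)

Blue, Olive, Coral, Amber, Amber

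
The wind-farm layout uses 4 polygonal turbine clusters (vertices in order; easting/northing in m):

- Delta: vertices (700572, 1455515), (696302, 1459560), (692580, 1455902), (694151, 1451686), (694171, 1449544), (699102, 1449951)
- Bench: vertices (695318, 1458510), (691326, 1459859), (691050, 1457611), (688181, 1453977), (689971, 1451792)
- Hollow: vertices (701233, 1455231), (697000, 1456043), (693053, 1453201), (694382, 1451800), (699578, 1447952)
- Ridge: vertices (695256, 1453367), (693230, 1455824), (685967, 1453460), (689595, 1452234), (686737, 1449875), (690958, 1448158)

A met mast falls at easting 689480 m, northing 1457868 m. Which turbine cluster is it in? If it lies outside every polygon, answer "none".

none

Cast a ray rightward from (689480, 1457868). For each polygon, the edges (by vertex number in listed order) whose endpoints lie on opposite sides of northing = 1457868, where each meets that height, and whether that is right or left of the point:
Delta: 1–2 at easting≈698088.1 (right), 2–3 at easting≈694580.4 (right) → 2 crossings.
Bench: 2–3 at easting≈691081.6 (right), 5–1 at easting≈694807.0 (right) → 2 crossings.
Hollow: no edge straddles that height → 0 crossings.
Ridge: no edge straddles that height → 0 crossings.
All counts are even, so the point lies outside every listed polygon.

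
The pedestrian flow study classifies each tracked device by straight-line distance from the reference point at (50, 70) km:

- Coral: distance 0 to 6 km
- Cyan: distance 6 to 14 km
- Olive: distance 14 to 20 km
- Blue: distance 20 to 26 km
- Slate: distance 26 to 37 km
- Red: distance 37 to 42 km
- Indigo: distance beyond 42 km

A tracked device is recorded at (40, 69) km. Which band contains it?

Distance = √((40−50)² + (69−70)²) = √(100.000 + 1.000) = 10.050 km.
6 ≤ 10.050 < 14 → Cyan.

Cyan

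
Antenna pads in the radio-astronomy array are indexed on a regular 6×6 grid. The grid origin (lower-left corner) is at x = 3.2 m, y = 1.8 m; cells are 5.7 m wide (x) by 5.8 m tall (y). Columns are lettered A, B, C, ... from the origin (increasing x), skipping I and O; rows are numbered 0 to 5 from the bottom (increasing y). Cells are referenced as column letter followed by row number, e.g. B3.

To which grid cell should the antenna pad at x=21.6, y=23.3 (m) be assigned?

D3

Column index: ⌊(21.6 − 3.2) / 5.7⌋ = ⌊3.228⌋ = 3 → column D
Row offset from origin: ⌊(23.3 − 1.8) / 5.8⌋ = ⌊3.707⌋ = 3 → row 3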